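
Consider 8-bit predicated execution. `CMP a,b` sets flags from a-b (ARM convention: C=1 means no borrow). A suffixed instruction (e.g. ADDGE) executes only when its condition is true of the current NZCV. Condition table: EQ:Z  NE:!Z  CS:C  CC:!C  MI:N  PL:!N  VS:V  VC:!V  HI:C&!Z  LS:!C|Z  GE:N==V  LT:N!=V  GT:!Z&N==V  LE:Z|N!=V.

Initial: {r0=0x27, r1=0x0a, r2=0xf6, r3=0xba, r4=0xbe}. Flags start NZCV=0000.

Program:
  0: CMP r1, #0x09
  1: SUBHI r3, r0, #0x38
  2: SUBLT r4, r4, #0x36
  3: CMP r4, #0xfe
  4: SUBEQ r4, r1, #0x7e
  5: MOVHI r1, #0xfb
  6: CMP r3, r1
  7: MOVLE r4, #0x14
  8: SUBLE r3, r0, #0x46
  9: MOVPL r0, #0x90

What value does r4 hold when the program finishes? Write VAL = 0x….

VAL = 0x14

0: ✓ CMP  NZCV=0010
1: ✓ SUBHI  r3←0xef
2: · SUBLT
3: ✓ CMP  NZCV=1000
4: · SUBEQ
5: · MOVHI
6: ✓ CMP  NZCV=1010
7: ✓ MOVLE  r4←0x14
8: ✓ SUBLE  r3←0xe1
9: · MOVPL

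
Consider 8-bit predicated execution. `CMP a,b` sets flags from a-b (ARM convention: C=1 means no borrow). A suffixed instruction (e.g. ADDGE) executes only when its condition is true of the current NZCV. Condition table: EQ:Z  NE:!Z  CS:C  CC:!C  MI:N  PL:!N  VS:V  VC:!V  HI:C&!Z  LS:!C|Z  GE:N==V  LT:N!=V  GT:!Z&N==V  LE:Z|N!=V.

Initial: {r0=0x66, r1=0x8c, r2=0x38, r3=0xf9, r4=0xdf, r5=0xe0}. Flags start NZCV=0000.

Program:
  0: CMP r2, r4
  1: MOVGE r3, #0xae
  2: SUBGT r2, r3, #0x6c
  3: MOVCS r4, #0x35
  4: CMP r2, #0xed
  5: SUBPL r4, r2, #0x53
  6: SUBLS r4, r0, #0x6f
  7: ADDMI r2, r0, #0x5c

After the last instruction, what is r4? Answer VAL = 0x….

VAL = 0xf7

[0] flags=0000 → (cmp)
[1] flags=0000 GE?T → r3=0xae
[2] flags=0000 GT?T → r2=0x42
[3] flags=0000 CS?F → skip
[4] flags=0000 → (cmp)
[5] flags=0000 PL?T → r4=0xef
[6] flags=0000 LS?T → r4=0xf7
[7] flags=0000 MI?F → skip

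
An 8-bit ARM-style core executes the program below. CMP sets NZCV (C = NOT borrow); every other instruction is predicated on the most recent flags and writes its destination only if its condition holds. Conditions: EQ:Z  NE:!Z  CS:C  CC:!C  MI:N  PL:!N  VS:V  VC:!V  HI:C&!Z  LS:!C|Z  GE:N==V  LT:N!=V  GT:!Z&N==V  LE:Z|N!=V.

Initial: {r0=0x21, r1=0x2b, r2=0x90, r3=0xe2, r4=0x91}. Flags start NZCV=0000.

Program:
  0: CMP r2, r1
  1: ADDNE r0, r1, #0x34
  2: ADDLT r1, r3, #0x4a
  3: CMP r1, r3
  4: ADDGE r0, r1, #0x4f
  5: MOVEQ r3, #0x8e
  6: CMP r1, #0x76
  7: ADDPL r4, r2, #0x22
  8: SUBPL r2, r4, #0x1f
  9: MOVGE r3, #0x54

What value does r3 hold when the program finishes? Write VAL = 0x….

0: ✓ CMP  NZCV=0011
1: ✓ ADDNE  r0←0x5f
2: ✓ ADDLT  r1←0x2c
3: ✓ CMP  NZCV=0000
4: ✓ ADDGE  r0←0x7b
5: · MOVEQ
6: ✓ CMP  NZCV=1000
7: · ADDPL
8: · SUBPL
9: · MOVGE

VAL = 0xe2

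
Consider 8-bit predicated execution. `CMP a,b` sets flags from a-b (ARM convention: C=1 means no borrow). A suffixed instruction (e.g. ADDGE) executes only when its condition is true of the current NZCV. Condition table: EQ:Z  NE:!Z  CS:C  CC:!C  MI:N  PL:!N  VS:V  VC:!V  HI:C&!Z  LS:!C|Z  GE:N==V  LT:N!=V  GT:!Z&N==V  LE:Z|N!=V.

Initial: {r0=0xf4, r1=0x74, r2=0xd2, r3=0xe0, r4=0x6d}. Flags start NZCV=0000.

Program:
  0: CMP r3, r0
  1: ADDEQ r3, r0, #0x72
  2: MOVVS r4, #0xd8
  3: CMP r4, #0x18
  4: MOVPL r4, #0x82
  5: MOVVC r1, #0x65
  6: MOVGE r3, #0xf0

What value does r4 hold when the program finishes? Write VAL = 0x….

VAL = 0x82

[0] flags=1000 → (cmp)
[1] flags=1000 EQ?F → skip
[2] flags=1000 VS?F → skip
[3] flags=0010 → (cmp)
[4] flags=0010 PL?T → r4=0x82
[5] flags=0010 VC?T → r1=0x65
[6] flags=0010 GE?T → r3=0xf0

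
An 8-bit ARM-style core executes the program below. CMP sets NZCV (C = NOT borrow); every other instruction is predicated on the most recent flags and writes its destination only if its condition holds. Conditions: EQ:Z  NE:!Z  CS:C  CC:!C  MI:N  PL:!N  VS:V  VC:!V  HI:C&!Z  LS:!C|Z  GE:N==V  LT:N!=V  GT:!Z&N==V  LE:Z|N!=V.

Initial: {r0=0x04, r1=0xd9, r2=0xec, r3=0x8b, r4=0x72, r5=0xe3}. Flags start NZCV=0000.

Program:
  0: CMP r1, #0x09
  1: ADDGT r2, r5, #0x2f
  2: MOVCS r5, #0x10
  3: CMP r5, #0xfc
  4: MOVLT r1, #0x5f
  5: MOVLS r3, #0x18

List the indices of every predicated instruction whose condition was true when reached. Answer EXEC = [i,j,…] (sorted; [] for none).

0: ✓ CMP  NZCV=1010
1: · ADDGT
2: ✓ MOVCS  r5←0x10
3: ✓ CMP  NZCV=0000
4: · MOVLT
5: ✓ MOVLS  r3←0x18

EXEC = [2,5]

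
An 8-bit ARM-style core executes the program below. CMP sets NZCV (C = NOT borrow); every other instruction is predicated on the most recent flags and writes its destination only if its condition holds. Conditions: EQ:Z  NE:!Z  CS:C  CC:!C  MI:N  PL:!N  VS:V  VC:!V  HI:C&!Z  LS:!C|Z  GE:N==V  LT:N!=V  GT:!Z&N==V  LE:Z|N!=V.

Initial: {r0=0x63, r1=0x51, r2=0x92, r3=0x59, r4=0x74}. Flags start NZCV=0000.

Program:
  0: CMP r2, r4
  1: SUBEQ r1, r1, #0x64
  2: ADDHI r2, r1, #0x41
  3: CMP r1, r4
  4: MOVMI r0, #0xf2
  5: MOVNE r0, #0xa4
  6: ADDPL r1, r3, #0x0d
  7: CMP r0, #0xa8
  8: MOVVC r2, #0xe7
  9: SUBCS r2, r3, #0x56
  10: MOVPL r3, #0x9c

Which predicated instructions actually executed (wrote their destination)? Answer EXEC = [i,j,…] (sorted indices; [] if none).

[0] flags=0011 → (cmp)
[1] flags=0011 EQ?F → skip
[2] flags=0011 HI?T → r2=0x92
[3] flags=1000 → (cmp)
[4] flags=1000 MI?T → r0=0xf2
[5] flags=1000 NE?T → r0=0xa4
[6] flags=1000 PL?F → skip
[7] flags=1000 → (cmp)
[8] flags=1000 VC?T → r2=0xe7
[9] flags=1000 CS?F → skip
[10] flags=1000 PL?F → skip

EXEC = [2,4,5,8]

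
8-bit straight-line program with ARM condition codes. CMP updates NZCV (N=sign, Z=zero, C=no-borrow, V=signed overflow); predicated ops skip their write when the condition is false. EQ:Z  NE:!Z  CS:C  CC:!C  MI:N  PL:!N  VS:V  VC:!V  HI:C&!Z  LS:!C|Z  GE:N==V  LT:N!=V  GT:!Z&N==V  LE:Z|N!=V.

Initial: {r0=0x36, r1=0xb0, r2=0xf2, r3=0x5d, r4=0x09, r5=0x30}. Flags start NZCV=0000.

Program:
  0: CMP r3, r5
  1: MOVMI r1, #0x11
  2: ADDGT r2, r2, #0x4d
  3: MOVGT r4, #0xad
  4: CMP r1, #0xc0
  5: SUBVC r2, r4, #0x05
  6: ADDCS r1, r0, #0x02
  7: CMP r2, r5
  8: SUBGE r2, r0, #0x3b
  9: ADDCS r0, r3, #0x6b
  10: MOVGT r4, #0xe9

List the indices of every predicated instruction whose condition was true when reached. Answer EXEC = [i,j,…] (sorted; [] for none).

[0] flags=0010 → (cmp)
[1] flags=0010 MI?F → skip
[2] flags=0010 GT?T → r2=0x3f
[3] flags=0010 GT?T → r4=0xad
[4] flags=1000 → (cmp)
[5] flags=1000 VC?T → r2=0xa8
[6] flags=1000 CS?F → skip
[7] flags=0011 → (cmp)
[8] flags=0011 GE?F → skip
[9] flags=0011 CS?T → r0=0xc8
[10] flags=0011 GT?F → skip

EXEC = [2,3,5,9]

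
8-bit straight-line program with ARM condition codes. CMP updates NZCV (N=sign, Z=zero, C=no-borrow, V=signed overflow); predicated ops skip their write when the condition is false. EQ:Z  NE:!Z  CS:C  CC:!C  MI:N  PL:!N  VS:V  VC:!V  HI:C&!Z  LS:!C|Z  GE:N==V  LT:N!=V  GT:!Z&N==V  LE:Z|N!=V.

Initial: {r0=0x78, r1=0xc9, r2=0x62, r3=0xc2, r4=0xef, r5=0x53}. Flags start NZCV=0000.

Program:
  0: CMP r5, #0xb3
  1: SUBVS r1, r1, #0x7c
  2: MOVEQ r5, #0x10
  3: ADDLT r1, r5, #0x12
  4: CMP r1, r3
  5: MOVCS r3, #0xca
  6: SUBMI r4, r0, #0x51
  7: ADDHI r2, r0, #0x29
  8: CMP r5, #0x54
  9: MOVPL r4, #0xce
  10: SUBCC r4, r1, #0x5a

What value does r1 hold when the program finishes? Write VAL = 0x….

[0] flags=1001 → (cmp)
[1] flags=1001 VS?T → r1=0x4d
[2] flags=1001 EQ?F → skip
[3] flags=1001 LT?F → skip
[4] flags=1001 → (cmp)
[5] flags=1001 CS?F → skip
[6] flags=1001 MI?T → r4=0x27
[7] flags=1001 HI?F → skip
[8] flags=1000 → (cmp)
[9] flags=1000 PL?F → skip
[10] flags=1000 CC?T → r4=0xf3

VAL = 0x4d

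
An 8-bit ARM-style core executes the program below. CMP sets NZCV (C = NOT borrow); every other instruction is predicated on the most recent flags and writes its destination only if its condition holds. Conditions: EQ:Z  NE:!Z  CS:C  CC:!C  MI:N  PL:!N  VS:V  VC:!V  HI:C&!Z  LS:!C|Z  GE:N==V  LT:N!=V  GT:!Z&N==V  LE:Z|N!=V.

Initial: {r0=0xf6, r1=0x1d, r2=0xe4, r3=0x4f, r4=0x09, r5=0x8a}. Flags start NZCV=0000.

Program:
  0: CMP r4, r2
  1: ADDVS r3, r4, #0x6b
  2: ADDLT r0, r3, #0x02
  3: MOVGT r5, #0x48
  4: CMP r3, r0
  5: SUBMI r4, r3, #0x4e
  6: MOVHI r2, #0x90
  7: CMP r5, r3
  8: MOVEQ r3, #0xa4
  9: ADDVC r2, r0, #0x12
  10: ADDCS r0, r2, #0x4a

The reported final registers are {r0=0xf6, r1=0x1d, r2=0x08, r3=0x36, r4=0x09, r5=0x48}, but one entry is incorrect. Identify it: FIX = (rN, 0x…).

FIX = (r3, 0x4f)

[0] flags=0000 → (cmp)
[1] flags=0000 VS?F → skip
[2] flags=0000 LT?F → skip
[3] flags=0000 GT?T → r5=0x48
[4] flags=0000 → (cmp)
[5] flags=0000 MI?F → skip
[6] flags=0000 HI?F → skip
[7] flags=1000 → (cmp)
[8] flags=1000 EQ?F → skip
[9] flags=1000 VC?T → r2=0x08
[10] flags=1000 CS?F → skip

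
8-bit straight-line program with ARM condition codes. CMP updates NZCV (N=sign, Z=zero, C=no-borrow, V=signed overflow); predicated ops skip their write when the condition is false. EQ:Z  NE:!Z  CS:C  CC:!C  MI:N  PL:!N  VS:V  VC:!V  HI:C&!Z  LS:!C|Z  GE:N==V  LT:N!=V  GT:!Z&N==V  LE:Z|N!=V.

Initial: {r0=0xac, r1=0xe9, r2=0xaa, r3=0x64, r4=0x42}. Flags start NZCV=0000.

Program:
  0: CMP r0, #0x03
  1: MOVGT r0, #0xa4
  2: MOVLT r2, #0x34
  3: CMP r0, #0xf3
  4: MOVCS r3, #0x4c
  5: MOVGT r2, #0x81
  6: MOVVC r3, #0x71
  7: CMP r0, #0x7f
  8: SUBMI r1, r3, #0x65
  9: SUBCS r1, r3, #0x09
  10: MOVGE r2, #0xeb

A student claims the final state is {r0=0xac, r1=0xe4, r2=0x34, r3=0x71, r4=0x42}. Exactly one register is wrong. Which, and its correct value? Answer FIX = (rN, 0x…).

0: ✓ CMP  NZCV=1010
1: · MOVGT
2: ✓ MOVLT  r2←0x34
3: ✓ CMP  NZCV=1000
4: · MOVCS
5: · MOVGT
6: ✓ MOVVC  r3←0x71
7: ✓ CMP  NZCV=0011
8: · SUBMI
9: ✓ SUBCS  r1←0x68
10: · MOVGE

FIX = (r1, 0x68)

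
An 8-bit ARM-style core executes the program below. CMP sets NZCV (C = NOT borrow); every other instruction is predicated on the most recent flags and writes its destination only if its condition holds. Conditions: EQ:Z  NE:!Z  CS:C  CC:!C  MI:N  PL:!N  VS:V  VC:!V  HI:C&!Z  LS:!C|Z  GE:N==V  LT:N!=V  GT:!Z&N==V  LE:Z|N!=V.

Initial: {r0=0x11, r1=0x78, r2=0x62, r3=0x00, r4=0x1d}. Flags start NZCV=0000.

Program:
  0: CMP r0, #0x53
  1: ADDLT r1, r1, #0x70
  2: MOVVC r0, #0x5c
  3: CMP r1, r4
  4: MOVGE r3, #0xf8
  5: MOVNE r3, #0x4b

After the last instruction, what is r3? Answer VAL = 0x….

VAL = 0x4b

[0] flags=1000 → (cmp)
[1] flags=1000 LT?T → r1=0xe8
[2] flags=1000 VC?T → r0=0x5c
[3] flags=1010 → (cmp)
[4] flags=1010 GE?F → skip
[5] flags=1010 NE?T → r3=0x4b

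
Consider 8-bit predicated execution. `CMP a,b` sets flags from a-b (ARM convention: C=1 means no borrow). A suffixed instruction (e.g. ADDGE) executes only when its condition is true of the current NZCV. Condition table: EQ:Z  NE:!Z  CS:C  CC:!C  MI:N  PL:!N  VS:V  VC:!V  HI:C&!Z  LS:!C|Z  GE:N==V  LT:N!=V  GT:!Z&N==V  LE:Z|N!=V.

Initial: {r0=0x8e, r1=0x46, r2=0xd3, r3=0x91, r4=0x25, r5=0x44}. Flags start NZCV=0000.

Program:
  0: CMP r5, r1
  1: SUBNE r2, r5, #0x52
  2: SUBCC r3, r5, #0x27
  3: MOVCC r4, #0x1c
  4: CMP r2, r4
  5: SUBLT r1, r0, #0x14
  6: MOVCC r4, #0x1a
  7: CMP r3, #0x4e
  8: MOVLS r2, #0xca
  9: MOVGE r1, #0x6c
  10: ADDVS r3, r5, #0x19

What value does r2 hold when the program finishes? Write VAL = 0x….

0: ✓ CMP  NZCV=1000
1: ✓ SUBNE  r2←0xf2
2: ✓ SUBCC  r3←0x1d
3: ✓ MOVCC  r4←0x1c
4: ✓ CMP  NZCV=1010
5: ✓ SUBLT  r1←0x7a
6: · MOVCC
7: ✓ CMP  NZCV=1000
8: ✓ MOVLS  r2←0xca
9: · MOVGE
10: · ADDVS

VAL = 0xca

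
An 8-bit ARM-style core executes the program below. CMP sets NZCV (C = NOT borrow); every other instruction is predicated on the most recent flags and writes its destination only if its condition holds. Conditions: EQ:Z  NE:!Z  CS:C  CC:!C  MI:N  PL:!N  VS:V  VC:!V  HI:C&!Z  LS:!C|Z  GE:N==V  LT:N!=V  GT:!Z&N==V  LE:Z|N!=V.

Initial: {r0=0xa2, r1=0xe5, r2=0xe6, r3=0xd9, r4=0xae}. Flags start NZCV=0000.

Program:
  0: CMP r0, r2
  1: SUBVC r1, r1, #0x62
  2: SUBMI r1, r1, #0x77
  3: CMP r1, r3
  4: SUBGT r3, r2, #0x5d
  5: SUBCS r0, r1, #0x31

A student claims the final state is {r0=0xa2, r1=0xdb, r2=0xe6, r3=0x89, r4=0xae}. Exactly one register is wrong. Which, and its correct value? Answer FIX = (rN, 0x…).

FIX = (r1, 0x0c)

[0] flags=1000 → (cmp)
[1] flags=1000 VC?T → r1=0x83
[2] flags=1000 MI?T → r1=0x0c
[3] flags=0000 → (cmp)
[4] flags=0000 GT?T → r3=0x89
[5] flags=0000 CS?F → skip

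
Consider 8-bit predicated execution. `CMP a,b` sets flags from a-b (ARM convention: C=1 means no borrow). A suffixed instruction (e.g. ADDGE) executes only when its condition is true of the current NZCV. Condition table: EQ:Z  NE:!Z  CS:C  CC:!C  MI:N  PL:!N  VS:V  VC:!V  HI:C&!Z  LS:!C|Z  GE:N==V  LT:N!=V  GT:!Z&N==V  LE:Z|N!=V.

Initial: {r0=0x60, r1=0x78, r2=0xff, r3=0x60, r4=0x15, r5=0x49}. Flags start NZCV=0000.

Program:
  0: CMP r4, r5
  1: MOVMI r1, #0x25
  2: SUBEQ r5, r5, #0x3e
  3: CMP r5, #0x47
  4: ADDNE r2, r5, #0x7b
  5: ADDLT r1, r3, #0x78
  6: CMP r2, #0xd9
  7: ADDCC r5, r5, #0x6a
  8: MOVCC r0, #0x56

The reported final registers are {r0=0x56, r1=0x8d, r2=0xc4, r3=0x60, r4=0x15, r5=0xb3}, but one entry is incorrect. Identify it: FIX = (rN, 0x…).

[0] flags=1000 → (cmp)
[1] flags=1000 MI?T → r1=0x25
[2] flags=1000 EQ?F → skip
[3] flags=0010 → (cmp)
[4] flags=0010 NE?T → r2=0xc4
[5] flags=0010 LT?F → skip
[6] flags=1000 → (cmp)
[7] flags=1000 CC?T → r5=0xb3
[8] flags=1000 CC?T → r0=0x56

FIX = (r1, 0x25)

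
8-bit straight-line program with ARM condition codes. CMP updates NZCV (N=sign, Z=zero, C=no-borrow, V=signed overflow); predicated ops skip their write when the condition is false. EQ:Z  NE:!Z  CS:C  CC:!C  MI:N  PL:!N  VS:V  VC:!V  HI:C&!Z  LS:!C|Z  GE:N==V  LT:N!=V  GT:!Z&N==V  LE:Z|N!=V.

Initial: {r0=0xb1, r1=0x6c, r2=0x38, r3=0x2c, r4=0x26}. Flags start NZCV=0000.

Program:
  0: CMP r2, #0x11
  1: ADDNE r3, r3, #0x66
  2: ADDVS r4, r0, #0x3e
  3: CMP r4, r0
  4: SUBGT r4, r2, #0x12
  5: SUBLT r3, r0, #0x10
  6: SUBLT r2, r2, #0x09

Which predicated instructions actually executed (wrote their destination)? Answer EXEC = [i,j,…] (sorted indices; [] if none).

0: ✓ CMP  NZCV=0010
1: ✓ ADDNE  r3←0x92
2: · ADDVS
3: ✓ CMP  NZCV=0000
4: ✓ SUBGT  r4←0x26
5: · SUBLT
6: · SUBLT

EXEC = [1,4]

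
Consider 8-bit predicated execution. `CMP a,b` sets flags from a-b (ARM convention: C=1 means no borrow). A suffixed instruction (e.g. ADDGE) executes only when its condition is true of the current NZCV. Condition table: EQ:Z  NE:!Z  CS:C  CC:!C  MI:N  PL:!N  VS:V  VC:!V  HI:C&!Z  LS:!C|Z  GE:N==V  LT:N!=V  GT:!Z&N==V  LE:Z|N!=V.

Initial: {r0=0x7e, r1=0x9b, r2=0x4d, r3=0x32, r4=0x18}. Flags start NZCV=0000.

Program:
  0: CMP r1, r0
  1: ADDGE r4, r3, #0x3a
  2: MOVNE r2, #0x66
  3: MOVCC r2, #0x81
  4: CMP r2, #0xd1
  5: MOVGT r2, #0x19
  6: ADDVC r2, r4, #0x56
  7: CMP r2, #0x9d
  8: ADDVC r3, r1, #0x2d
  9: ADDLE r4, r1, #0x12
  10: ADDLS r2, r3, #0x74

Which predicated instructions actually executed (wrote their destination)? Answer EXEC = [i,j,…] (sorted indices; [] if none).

0: ✓ CMP  NZCV=0011
1: · ADDGE
2: ✓ MOVNE  r2←0x66
3: · MOVCC
4: ✓ CMP  NZCV=1001
5: ✓ MOVGT  r2←0x19
6: · ADDVC
7: ✓ CMP  NZCV=0000
8: ✓ ADDVC  r3←0xc8
9: · ADDLE
10: ✓ ADDLS  r2←0x3c

EXEC = [2,5,8,10]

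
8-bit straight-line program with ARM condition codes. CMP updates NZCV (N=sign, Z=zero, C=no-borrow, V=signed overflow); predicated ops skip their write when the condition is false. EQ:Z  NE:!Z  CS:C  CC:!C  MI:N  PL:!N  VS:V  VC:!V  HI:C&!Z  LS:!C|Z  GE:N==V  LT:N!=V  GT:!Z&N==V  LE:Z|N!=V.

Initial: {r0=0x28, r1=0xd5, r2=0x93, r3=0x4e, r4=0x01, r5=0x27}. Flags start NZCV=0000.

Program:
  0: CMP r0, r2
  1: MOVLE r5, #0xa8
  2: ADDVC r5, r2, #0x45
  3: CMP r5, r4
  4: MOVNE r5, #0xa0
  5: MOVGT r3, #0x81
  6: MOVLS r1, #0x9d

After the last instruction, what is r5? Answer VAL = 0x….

VAL = 0xa0

0: ✓ CMP  NZCV=1001
1: · MOVLE
2: · ADDVC
3: ✓ CMP  NZCV=0010
4: ✓ MOVNE  r5←0xa0
5: ✓ MOVGT  r3←0x81
6: · MOVLS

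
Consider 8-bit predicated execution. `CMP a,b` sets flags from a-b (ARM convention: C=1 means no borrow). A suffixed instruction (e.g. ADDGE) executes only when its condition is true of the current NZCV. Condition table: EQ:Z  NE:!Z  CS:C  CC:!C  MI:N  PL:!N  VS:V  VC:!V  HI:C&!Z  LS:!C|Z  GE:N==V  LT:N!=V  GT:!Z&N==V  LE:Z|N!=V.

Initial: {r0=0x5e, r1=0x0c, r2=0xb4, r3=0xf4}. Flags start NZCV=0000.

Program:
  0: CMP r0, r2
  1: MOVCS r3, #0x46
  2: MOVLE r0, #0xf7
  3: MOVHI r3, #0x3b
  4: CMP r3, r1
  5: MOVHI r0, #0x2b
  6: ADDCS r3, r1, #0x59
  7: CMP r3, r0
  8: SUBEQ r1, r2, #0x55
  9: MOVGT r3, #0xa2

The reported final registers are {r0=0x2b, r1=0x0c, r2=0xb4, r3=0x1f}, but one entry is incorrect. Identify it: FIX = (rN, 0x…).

FIX = (r3, 0xa2)

0: ✓ CMP  NZCV=1001
1: · MOVCS
2: · MOVLE
3: · MOVHI
4: ✓ CMP  NZCV=1010
5: ✓ MOVHI  r0←0x2b
6: ✓ ADDCS  r3←0x65
7: ✓ CMP  NZCV=0010
8: · SUBEQ
9: ✓ MOVGT  r3←0xa2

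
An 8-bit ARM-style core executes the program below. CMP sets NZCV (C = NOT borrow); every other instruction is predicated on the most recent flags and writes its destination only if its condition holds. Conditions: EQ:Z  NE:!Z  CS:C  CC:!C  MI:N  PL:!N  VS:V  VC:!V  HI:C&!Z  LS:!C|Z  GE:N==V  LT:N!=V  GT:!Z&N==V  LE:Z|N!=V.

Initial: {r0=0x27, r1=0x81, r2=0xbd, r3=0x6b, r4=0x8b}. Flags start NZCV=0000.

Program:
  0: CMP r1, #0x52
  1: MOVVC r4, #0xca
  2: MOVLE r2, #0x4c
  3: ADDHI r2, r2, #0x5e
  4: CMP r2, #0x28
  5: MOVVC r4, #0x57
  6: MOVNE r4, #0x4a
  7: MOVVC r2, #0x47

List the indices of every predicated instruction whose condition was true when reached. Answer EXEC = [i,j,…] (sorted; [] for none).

EXEC = [2,3,5,6,7]

[0] flags=0011 → (cmp)
[1] flags=0011 VC?F → skip
[2] flags=0011 LE?T → r2=0x4c
[3] flags=0011 HI?T → r2=0xaa
[4] flags=1010 → (cmp)
[5] flags=1010 VC?T → r4=0x57
[6] flags=1010 NE?T → r4=0x4a
[7] flags=1010 VC?T → r2=0x47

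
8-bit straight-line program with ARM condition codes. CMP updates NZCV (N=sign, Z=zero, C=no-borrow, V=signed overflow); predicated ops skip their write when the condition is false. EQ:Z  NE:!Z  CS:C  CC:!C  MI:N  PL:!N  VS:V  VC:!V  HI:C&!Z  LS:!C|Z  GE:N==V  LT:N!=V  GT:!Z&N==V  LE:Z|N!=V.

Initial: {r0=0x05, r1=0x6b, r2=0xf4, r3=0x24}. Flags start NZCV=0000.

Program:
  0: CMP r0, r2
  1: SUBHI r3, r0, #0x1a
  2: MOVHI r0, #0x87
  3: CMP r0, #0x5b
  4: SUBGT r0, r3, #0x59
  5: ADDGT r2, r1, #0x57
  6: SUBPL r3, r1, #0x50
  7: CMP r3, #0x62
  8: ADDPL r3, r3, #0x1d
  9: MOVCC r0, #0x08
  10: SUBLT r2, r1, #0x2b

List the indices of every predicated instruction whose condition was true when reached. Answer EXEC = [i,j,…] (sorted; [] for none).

[0] flags=0000 → (cmp)
[1] flags=0000 HI?F → skip
[2] flags=0000 HI?F → skip
[3] flags=1000 → (cmp)
[4] flags=1000 GT?F → skip
[5] flags=1000 GT?F → skip
[6] flags=1000 PL?F → skip
[7] flags=1000 → (cmp)
[8] flags=1000 PL?F → skip
[9] flags=1000 CC?T → r0=0x08
[10] flags=1000 LT?T → r2=0x40

EXEC = [9,10]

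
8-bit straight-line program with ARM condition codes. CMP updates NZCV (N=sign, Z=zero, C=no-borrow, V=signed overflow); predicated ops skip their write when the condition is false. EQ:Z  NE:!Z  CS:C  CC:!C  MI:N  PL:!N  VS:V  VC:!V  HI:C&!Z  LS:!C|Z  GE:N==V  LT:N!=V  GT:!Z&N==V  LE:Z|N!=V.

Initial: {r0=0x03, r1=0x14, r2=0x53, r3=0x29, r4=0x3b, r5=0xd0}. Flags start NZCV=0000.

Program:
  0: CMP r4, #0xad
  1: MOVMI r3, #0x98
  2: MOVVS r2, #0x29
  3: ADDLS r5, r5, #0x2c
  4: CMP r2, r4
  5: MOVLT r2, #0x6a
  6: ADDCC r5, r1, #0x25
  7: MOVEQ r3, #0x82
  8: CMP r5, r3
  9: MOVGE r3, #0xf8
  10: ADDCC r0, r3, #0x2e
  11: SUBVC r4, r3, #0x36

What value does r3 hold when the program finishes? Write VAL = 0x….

0: ✓ CMP  NZCV=1001
1: ✓ MOVMI  r3←0x98
2: ✓ MOVVS  r2←0x29
3: ✓ ADDLS  r5←0xfc
4: ✓ CMP  NZCV=1000
5: ✓ MOVLT  r2←0x6a
6: ✓ ADDCC  r5←0x39
7: · MOVEQ
8: ✓ CMP  NZCV=1001
9: ✓ MOVGE  r3←0xf8
10: ✓ ADDCC  r0←0x26
11: · SUBVC

VAL = 0xf8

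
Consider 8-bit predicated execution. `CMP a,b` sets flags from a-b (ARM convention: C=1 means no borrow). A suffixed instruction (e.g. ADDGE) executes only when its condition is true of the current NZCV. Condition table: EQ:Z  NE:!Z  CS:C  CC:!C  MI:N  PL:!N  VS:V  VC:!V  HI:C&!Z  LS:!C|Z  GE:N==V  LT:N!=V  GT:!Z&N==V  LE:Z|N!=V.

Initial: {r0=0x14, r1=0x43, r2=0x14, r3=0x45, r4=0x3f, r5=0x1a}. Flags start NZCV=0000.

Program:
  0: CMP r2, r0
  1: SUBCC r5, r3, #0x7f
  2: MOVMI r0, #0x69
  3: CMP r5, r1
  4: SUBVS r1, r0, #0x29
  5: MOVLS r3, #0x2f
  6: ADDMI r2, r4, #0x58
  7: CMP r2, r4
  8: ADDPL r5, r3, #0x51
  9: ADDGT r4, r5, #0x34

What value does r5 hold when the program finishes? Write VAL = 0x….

VAL = 0x80

0: ✓ CMP  NZCV=0110
1: · SUBCC
2: · MOVMI
3: ✓ CMP  NZCV=1000
4: · SUBVS
5: ✓ MOVLS  r3←0x2f
6: ✓ ADDMI  r2←0x97
7: ✓ CMP  NZCV=0011
8: ✓ ADDPL  r5←0x80
9: · ADDGT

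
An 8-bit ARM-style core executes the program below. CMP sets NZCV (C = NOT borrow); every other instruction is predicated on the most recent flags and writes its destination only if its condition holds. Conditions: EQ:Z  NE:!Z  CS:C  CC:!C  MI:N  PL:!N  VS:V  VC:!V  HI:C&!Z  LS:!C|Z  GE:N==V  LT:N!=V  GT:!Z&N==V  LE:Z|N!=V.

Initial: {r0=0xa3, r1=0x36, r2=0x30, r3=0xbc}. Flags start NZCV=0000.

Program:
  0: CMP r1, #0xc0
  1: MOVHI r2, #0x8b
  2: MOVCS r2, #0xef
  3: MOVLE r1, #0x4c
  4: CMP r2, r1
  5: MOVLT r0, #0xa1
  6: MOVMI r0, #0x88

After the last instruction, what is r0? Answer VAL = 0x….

VAL = 0x88

[0] flags=0000 → (cmp)
[1] flags=0000 HI?F → skip
[2] flags=0000 CS?F → skip
[3] flags=0000 LE?F → skip
[4] flags=1000 → (cmp)
[5] flags=1000 LT?T → r0=0xa1
[6] flags=1000 MI?T → r0=0x88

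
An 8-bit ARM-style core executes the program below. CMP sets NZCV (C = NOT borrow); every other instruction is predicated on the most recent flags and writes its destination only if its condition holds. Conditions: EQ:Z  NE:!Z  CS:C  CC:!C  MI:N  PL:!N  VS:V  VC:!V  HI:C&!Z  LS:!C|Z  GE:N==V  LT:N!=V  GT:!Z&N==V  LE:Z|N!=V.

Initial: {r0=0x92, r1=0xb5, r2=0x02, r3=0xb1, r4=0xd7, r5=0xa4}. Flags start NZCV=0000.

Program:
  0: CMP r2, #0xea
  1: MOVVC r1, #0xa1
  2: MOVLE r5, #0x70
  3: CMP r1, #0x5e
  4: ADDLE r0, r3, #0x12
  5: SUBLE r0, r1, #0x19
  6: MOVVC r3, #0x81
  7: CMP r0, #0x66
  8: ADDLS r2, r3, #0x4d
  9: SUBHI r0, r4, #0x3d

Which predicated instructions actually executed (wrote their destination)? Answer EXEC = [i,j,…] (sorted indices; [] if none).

EXEC = [1,4,5,9]

[0] flags=0000 → (cmp)
[1] flags=0000 VC?T → r1=0xa1
[2] flags=0000 LE?F → skip
[3] flags=0011 → (cmp)
[4] flags=0011 LE?T → r0=0xc3
[5] flags=0011 LE?T → r0=0x88
[6] flags=0011 VC?F → skip
[7] flags=0011 → (cmp)
[8] flags=0011 LS?F → skip
[9] flags=0011 HI?T → r0=0x9a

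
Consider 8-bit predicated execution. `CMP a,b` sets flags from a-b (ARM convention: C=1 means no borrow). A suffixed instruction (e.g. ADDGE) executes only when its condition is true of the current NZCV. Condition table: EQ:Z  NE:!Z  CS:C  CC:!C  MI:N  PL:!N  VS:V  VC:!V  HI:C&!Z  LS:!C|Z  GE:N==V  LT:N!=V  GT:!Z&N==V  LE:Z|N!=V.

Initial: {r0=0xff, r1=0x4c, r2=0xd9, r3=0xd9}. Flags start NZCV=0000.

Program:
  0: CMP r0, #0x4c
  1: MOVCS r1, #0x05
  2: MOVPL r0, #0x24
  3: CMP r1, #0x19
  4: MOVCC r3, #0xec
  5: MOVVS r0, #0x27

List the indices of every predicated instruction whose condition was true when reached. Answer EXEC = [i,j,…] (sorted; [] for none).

0: ✓ CMP  NZCV=1010
1: ✓ MOVCS  r1←0x05
2: · MOVPL
3: ✓ CMP  NZCV=1000
4: ✓ MOVCC  r3←0xec
5: · MOVVS

EXEC = [1,4]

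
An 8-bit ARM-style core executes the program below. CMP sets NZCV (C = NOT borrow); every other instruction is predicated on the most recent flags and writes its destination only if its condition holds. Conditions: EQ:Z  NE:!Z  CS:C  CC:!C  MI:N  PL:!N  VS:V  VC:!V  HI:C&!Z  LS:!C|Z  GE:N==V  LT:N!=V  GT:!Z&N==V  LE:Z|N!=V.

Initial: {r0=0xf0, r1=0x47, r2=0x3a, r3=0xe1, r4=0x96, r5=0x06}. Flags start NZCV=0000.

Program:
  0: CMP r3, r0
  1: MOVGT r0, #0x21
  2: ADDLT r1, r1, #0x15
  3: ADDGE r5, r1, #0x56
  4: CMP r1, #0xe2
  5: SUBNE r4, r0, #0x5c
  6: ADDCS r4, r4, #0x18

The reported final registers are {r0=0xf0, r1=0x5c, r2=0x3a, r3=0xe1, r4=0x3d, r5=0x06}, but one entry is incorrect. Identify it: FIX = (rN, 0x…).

FIX = (r4, 0x94)

[0] flags=1000 → (cmp)
[1] flags=1000 GT?F → skip
[2] flags=1000 LT?T → r1=0x5c
[3] flags=1000 GE?F → skip
[4] flags=0000 → (cmp)
[5] flags=0000 NE?T → r4=0x94
[6] flags=0000 CS?F → skip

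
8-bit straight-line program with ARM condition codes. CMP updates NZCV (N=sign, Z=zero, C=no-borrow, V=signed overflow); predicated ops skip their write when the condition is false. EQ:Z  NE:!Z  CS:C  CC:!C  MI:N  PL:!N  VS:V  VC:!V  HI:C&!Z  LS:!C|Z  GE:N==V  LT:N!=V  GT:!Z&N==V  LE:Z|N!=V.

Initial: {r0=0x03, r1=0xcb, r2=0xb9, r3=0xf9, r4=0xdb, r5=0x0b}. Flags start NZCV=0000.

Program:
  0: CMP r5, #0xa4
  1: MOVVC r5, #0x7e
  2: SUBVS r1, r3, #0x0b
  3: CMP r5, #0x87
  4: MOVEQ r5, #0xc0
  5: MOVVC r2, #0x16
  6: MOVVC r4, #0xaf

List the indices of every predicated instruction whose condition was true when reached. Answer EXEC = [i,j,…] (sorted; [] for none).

EXEC = [1]

[0] flags=0000 → (cmp)
[1] flags=0000 VC?T → r5=0x7e
[2] flags=0000 VS?F → skip
[3] flags=1001 → (cmp)
[4] flags=1001 EQ?F → skip
[5] flags=1001 VC?F → skip
[6] flags=1001 VC?F → skip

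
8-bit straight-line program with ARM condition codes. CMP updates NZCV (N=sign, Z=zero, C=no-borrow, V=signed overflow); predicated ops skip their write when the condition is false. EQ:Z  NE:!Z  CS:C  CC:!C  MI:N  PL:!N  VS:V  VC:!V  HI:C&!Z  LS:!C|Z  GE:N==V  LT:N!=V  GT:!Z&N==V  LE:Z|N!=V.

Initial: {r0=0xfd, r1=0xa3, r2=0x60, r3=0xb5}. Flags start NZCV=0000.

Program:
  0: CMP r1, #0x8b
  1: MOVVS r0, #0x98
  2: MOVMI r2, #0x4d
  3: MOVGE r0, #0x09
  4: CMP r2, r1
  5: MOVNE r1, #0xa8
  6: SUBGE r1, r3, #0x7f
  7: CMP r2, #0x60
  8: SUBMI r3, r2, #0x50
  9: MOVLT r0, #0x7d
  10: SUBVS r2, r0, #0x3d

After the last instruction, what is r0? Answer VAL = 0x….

VAL = 0x09

0: ✓ CMP  NZCV=0010
1: · MOVVS
2: · MOVMI
3: ✓ MOVGE  r0←0x09
4: ✓ CMP  NZCV=1001
5: ✓ MOVNE  r1←0xa8
6: ✓ SUBGE  r1←0x36
7: ✓ CMP  NZCV=0110
8: · SUBMI
9: · MOVLT
10: · SUBVS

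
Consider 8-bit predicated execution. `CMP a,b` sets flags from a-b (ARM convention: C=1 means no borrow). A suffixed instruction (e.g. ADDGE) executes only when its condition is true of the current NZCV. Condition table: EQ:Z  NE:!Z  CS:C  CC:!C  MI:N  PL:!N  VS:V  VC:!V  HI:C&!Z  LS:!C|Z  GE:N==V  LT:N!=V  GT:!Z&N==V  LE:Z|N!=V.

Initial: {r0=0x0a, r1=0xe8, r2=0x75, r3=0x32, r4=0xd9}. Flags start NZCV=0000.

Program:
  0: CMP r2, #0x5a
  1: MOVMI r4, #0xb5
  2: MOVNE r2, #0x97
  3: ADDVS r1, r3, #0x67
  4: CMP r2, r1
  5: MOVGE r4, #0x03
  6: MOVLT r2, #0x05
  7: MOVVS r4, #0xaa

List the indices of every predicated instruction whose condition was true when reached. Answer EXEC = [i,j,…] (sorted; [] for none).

EXEC = [2,6]

0: ✓ CMP  NZCV=0010
1: · MOVMI
2: ✓ MOVNE  r2←0x97
3: · ADDVS
4: ✓ CMP  NZCV=1000
5: · MOVGE
6: ✓ MOVLT  r2←0x05
7: · MOVVS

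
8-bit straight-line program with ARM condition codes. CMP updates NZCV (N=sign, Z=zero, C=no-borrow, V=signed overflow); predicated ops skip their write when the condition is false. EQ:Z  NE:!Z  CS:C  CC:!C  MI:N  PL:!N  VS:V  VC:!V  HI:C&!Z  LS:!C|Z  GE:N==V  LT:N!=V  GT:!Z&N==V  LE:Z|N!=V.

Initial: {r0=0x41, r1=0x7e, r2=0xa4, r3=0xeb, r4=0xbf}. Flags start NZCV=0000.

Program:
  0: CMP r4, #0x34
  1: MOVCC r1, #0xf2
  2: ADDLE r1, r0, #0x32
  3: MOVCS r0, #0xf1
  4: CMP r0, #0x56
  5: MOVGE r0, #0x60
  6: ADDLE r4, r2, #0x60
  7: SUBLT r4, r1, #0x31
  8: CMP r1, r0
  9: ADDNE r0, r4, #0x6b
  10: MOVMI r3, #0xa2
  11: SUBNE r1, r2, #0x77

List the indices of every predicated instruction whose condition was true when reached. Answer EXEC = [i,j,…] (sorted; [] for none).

EXEC = [2,3,6,7,9,10,11]

[0] flags=1010 → (cmp)
[1] flags=1010 CC?F → skip
[2] flags=1010 LE?T → r1=0x73
[3] flags=1010 CS?T → r0=0xf1
[4] flags=1010 → (cmp)
[5] flags=1010 GE?F → skip
[6] flags=1010 LE?T → r4=0x04
[7] flags=1010 LT?T → r4=0x42
[8] flags=1001 → (cmp)
[9] flags=1001 NE?T → r0=0xad
[10] flags=1001 MI?T → r3=0xa2
[11] flags=1001 NE?T → r1=0x2d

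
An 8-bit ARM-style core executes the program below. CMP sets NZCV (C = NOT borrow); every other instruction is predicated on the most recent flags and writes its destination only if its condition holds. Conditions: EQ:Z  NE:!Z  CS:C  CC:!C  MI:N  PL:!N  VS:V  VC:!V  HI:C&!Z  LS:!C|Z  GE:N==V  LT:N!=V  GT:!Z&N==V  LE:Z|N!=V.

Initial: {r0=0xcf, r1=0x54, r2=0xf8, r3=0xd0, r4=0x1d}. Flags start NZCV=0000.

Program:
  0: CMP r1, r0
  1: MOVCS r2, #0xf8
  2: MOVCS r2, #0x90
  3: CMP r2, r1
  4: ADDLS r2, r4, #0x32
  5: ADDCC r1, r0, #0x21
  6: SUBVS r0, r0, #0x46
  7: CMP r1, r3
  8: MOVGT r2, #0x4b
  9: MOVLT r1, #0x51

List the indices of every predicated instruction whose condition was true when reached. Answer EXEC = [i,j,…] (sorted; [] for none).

0: ✓ CMP  NZCV=1001
1: · MOVCS
2: · MOVCS
3: ✓ CMP  NZCV=1010
4: · ADDLS
5: · ADDCC
6: · SUBVS
7: ✓ CMP  NZCV=1001
8: ✓ MOVGT  r2←0x4b
9: · MOVLT

EXEC = [8]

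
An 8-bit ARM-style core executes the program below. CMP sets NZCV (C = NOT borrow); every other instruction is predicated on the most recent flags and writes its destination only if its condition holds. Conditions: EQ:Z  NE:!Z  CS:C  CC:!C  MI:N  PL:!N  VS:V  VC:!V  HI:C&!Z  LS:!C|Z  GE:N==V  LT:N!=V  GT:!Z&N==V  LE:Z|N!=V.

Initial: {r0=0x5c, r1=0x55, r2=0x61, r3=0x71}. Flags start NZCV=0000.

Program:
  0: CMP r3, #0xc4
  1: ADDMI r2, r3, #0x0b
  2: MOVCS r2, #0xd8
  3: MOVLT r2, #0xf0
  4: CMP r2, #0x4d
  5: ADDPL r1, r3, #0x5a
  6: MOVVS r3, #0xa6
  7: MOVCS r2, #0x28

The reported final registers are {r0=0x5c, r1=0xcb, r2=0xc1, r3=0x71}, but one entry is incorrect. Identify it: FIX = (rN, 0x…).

[0] flags=1001 → (cmp)
[1] flags=1001 MI?T → r2=0x7c
[2] flags=1001 CS?F → skip
[3] flags=1001 LT?F → skip
[4] flags=0010 → (cmp)
[5] flags=0010 PL?T → r1=0xcb
[6] flags=0010 VS?F → skip
[7] flags=0010 CS?T → r2=0x28

FIX = (r2, 0x28)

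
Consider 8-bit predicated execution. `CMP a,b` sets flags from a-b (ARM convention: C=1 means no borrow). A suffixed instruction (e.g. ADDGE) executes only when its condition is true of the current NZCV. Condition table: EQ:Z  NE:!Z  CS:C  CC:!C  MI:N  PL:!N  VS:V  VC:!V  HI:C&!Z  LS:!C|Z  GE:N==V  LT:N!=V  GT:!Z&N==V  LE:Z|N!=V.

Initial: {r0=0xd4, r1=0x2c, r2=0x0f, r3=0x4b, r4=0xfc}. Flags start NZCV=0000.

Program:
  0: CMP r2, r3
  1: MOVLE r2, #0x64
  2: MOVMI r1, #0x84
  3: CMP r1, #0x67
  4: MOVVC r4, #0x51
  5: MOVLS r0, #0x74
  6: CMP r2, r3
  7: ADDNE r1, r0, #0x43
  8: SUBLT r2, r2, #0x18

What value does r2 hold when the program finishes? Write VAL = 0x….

[0] flags=1000 → (cmp)
[1] flags=1000 LE?T → r2=0x64
[2] flags=1000 MI?T → r1=0x84
[3] flags=0011 → (cmp)
[4] flags=0011 VC?F → skip
[5] flags=0011 LS?F → skip
[6] flags=0010 → (cmp)
[7] flags=0010 NE?T → r1=0x17
[8] flags=0010 LT?F → skip

VAL = 0x64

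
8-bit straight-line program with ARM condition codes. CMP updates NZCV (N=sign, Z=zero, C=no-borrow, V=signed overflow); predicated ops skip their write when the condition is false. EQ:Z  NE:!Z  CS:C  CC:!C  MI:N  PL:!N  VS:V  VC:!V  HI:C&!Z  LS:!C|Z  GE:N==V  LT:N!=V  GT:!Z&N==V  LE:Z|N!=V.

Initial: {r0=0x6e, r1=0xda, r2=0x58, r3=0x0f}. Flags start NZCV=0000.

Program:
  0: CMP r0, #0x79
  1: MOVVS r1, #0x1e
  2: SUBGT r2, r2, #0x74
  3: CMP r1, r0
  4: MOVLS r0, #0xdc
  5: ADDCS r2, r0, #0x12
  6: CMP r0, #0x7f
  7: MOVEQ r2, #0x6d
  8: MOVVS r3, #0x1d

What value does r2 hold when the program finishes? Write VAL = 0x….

VAL = 0x80

0: ✓ CMP  NZCV=1000
1: · MOVVS
2: · SUBGT
3: ✓ CMP  NZCV=0011
4: · MOVLS
5: ✓ ADDCS  r2←0x80
6: ✓ CMP  NZCV=1000
7: · MOVEQ
8: · MOVVS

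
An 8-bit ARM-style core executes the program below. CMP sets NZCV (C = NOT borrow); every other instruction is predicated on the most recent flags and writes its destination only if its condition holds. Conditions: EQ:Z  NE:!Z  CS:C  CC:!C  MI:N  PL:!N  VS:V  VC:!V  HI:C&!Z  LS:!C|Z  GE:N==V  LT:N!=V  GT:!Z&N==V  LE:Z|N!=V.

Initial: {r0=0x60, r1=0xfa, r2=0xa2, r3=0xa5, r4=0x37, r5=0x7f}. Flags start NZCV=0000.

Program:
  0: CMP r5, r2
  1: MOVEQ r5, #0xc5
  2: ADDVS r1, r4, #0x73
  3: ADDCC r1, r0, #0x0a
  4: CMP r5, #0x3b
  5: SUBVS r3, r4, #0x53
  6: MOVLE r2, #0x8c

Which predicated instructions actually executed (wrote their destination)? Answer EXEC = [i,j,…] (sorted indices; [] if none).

[0] flags=1001 → (cmp)
[1] flags=1001 EQ?F → skip
[2] flags=1001 VS?T → r1=0xaa
[3] flags=1001 CC?T → r1=0x6a
[4] flags=0010 → (cmp)
[5] flags=0010 VS?F → skip
[6] flags=0010 LE?F → skip

EXEC = [2,3]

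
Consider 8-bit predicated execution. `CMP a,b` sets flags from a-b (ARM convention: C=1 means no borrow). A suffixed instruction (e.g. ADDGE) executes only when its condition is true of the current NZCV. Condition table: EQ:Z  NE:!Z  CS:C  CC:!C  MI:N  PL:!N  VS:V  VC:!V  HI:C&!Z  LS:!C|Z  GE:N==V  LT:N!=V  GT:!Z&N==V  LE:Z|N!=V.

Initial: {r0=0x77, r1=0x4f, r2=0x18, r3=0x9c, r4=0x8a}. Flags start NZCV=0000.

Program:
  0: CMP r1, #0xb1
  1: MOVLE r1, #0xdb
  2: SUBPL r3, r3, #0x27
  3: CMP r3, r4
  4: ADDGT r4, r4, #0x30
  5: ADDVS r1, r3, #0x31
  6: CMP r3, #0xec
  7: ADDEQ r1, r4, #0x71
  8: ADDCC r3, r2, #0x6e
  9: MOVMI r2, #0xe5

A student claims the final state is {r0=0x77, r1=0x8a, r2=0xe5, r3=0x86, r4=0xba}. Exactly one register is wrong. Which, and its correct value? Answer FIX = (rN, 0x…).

0: ✓ CMP  NZCV=1001
1: · MOVLE
2: · SUBPL
3: ✓ CMP  NZCV=0010
4: ✓ ADDGT  r4←0xba
5: · ADDVS
6: ✓ CMP  NZCV=1000
7: · ADDEQ
8: ✓ ADDCC  r3←0x86
9: ✓ MOVMI  r2←0xe5

FIX = (r1, 0x4f)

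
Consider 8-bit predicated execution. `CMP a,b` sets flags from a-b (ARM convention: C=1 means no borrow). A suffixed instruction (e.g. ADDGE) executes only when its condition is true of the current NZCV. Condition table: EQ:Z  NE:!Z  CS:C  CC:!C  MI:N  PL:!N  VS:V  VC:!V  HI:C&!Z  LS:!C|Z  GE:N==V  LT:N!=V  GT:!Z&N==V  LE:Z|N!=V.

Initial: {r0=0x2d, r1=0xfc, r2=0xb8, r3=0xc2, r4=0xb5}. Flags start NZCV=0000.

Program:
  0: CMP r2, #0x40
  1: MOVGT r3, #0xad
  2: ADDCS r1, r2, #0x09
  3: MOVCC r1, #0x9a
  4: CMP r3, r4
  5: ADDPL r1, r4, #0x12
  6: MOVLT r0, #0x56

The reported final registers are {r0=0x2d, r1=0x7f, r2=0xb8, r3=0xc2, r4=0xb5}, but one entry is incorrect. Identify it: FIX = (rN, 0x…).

0: ✓ CMP  NZCV=0011
1: · MOVGT
2: ✓ ADDCS  r1←0xc1
3: · MOVCC
4: ✓ CMP  NZCV=0010
5: ✓ ADDPL  r1←0xc7
6: · MOVLT

FIX = (r1, 0xc7)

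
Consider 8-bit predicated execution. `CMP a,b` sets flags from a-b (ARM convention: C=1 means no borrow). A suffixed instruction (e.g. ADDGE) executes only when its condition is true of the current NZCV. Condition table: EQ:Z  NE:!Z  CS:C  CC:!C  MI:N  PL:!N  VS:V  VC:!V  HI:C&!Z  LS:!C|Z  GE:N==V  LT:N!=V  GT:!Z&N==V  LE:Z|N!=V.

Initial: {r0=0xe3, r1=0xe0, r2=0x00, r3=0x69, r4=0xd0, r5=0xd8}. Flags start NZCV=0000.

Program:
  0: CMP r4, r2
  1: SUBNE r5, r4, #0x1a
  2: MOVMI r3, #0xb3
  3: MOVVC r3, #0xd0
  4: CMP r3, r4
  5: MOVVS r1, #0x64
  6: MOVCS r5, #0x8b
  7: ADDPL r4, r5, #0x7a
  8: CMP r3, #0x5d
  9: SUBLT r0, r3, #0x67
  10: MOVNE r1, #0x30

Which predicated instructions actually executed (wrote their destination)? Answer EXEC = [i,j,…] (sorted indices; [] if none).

EXEC = [1,2,3,6,7,9,10]

[0] flags=1010 → (cmp)
[1] flags=1010 NE?T → r5=0xb6
[2] flags=1010 MI?T → r3=0xb3
[3] flags=1010 VC?T → r3=0xd0
[4] flags=0110 → (cmp)
[5] flags=0110 VS?F → skip
[6] flags=0110 CS?T → r5=0x8b
[7] flags=0110 PL?T → r4=0x05
[8] flags=0011 → (cmp)
[9] flags=0011 LT?T → r0=0x69
[10] flags=0011 NE?T → r1=0x30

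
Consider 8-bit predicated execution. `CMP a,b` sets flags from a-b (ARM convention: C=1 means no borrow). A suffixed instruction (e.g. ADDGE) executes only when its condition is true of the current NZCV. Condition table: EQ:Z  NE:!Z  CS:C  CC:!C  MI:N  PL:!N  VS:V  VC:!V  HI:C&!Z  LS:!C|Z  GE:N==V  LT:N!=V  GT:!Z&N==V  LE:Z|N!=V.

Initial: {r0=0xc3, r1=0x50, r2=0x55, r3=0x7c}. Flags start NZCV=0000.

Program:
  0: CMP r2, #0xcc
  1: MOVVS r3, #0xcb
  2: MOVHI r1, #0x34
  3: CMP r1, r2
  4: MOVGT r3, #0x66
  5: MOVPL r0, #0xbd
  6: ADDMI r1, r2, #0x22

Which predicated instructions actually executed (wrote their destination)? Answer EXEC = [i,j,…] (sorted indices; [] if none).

0: ✓ CMP  NZCV=1001
1: ✓ MOVVS  r3←0xcb
2: · MOVHI
3: ✓ CMP  NZCV=1000
4: · MOVGT
5: · MOVPL
6: ✓ ADDMI  r1←0x77

EXEC = [1,6]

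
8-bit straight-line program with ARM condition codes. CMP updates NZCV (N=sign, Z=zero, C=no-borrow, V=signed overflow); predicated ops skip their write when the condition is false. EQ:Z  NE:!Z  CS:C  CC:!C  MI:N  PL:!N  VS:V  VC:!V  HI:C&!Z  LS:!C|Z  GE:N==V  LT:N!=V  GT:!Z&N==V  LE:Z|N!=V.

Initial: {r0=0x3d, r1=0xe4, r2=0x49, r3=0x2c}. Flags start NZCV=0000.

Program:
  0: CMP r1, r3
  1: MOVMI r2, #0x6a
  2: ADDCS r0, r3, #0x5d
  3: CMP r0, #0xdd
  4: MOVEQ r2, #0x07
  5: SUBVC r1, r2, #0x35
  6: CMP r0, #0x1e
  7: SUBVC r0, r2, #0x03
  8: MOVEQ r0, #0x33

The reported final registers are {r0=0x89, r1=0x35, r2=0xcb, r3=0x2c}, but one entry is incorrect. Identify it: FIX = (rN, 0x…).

0: ✓ CMP  NZCV=1010
1: ✓ MOVMI  r2←0x6a
2: ✓ ADDCS  r0←0x89
3: ✓ CMP  NZCV=1000
4: · MOVEQ
5: ✓ SUBVC  r1←0x35
6: ✓ CMP  NZCV=0011
7: · SUBVC
8: · MOVEQ

FIX = (r2, 0x6a)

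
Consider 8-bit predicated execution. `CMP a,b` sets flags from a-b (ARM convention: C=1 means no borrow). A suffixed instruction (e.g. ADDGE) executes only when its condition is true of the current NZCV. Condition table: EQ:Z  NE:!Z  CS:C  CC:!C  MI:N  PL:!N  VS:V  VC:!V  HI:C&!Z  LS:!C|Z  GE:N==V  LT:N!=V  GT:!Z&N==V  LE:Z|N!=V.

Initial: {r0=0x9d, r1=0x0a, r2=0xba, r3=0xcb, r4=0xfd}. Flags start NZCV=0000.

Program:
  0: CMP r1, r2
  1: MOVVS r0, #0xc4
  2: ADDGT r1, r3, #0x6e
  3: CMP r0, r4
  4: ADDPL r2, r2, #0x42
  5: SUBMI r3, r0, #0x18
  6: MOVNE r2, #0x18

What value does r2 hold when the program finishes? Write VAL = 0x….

VAL = 0x18

[0] flags=0000 → (cmp)
[1] flags=0000 VS?F → skip
[2] flags=0000 GT?T → r1=0x39
[3] flags=1000 → (cmp)
[4] flags=1000 PL?F → skip
[5] flags=1000 MI?T → r3=0x85
[6] flags=1000 NE?T → r2=0x18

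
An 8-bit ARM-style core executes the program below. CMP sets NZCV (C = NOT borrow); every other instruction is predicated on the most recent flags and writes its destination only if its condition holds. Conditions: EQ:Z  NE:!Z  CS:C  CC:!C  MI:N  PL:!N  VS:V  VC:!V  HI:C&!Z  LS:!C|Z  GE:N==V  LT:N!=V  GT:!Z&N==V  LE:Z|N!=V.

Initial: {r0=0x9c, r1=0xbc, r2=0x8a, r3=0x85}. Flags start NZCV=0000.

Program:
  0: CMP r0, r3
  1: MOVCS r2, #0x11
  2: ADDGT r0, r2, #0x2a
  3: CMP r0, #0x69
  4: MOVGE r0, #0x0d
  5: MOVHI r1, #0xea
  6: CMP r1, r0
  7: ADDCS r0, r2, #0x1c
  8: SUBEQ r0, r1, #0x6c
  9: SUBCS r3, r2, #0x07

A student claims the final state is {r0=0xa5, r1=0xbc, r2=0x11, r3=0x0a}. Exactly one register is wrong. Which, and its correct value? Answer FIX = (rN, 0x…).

FIX = (r0, 0x2d)

0: ✓ CMP  NZCV=0010
1: ✓ MOVCS  r2←0x11
2: ✓ ADDGT  r0←0x3b
3: ✓ CMP  NZCV=1000
4: · MOVGE
5: · MOVHI
6: ✓ CMP  NZCV=1010
7: ✓ ADDCS  r0←0x2d
8: · SUBEQ
9: ✓ SUBCS  r3←0x0a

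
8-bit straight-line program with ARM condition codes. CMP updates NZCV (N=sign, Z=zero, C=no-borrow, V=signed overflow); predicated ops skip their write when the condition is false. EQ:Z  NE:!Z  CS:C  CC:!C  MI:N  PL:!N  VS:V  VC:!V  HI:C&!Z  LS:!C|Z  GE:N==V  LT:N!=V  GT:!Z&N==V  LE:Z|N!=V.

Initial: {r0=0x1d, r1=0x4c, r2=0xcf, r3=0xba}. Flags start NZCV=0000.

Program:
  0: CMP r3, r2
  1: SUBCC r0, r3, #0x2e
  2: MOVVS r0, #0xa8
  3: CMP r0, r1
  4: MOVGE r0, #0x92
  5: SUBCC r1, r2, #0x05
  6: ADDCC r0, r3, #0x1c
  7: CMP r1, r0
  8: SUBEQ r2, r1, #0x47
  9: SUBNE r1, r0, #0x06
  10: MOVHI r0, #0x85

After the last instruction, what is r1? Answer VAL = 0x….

0: ✓ CMP  NZCV=1000
1: ✓ SUBCC  r0←0x8c
2: · MOVVS
3: ✓ CMP  NZCV=0011
4: · MOVGE
5: · SUBCC
6: · ADDCC
7: ✓ CMP  NZCV=1001
8: · SUBEQ
9: ✓ SUBNE  r1←0x86
10: · MOVHI

VAL = 0x86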